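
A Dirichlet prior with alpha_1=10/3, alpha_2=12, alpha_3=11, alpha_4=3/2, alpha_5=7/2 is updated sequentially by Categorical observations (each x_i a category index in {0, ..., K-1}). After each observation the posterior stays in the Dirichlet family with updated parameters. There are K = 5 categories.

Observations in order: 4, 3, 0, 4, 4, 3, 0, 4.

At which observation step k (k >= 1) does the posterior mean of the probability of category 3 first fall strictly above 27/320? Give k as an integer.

obs 1: x=4 → posterior Dirichlet(10/3, 12, 11, 3/2, 9/2)
obs 2: x=3 → posterior Dirichlet(10/3, 12, 11, 5/2, 9/2)
obs 3: x=0 → posterior Dirichlet(13/3, 12, 11, 5/2, 9/2)
obs 4: x=4 → posterior Dirichlet(13/3, 12, 11, 5/2, 11/2)
obs 5: x=4 → posterior Dirichlet(13/3, 12, 11, 5/2, 13/2)
obs 6: x=3 → posterior Dirichlet(13/3, 12, 11, 7/2, 13/2)
obs 7: x=0 → posterior Dirichlet(16/3, 12, 11, 7/2, 13/2)
obs 8: x=4 → posterior Dirichlet(16/3, 12, 11, 7/2, 15/2)

k = 6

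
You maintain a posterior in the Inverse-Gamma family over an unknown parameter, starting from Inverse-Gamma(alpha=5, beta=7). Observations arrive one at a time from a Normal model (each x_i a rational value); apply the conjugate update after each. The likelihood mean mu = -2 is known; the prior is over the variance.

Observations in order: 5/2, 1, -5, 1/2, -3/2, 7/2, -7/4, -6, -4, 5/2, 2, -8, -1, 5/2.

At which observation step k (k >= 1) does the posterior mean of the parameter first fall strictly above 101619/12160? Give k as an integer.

obs 1: x=5/2 → posterior Inverse-Gamma(11/2, 137/8)
obs 2: x=1 → posterior Inverse-Gamma(6, 173/8)
obs 3: x=-5 → posterior Inverse-Gamma(13/2, 209/8)
obs 4: x=1/2 → posterior Inverse-Gamma(7, 117/4)
obs 5: x=-3/2 → posterior Inverse-Gamma(15/2, 235/8)
obs 6: x=7/2 → posterior Inverse-Gamma(8, 89/2)
obs 7: x=-7/4 → posterior Inverse-Gamma(17/2, 1425/32)
obs 8: x=-6 → posterior Inverse-Gamma(9, 1681/32)
obs 9: x=-4 → posterior Inverse-Gamma(19/2, 1745/32)
obs 10: x=5/2 → posterior Inverse-Gamma(10, 2069/32)
obs 11: x=2 → posterior Inverse-Gamma(21/2, 2325/32)
obs 12: x=-8 → posterior Inverse-Gamma(11, 2901/32)
obs 13: x=-1 → posterior Inverse-Gamma(23/2, 2917/32)
obs 14: x=5/2 → posterior Inverse-Gamma(12, 3241/32)

k = 12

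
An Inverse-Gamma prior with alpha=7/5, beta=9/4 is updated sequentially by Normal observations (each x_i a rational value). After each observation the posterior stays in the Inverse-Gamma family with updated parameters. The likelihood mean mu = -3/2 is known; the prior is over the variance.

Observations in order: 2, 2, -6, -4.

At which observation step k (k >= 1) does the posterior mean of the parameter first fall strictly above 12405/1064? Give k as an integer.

obs 1: x=2 → posterior Inverse-Gamma(19/10, 67/8)
obs 2: x=2 → posterior Inverse-Gamma(12/5, 29/2)
obs 3: x=-6 → posterior Inverse-Gamma(29/10, 197/8)
obs 4: x=-4 → posterior Inverse-Gamma(17/5, 111/4)

k = 3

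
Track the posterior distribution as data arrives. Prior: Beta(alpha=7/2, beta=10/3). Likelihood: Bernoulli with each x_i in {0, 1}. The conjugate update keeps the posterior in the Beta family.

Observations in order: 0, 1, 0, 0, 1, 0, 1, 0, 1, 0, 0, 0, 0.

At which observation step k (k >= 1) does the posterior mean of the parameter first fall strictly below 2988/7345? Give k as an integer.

obs 1: x=0 → posterior Beta(7/2, 13/3)
obs 2: x=1 → posterior Beta(9/2, 13/3)
obs 3: x=0 → posterior Beta(9/2, 16/3)
obs 4: x=0 → posterior Beta(9/2, 19/3)
obs 5: x=1 → posterior Beta(11/2, 19/3)
obs 6: x=0 → posterior Beta(11/2, 22/3)
obs 7: x=1 → posterior Beta(13/2, 22/3)
obs 8: x=0 → posterior Beta(13/2, 25/3)
obs 9: x=1 → posterior Beta(15/2, 25/3)
obs 10: x=0 → posterior Beta(15/2, 28/3)
obs 11: x=0 → posterior Beta(15/2, 31/3)
obs 12: x=0 → posterior Beta(15/2, 34/3)
obs 13: x=0 → posterior Beta(15/2, 37/3)

k = 12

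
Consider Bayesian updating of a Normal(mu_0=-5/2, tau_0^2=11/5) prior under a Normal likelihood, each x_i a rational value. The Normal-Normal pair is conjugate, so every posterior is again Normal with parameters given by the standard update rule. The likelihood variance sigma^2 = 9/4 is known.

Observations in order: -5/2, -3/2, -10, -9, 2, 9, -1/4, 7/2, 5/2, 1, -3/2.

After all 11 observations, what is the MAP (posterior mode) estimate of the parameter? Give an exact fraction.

obs 1: x=-5/2 → posterior Normal(-5/2, 99/89)
obs 2: x=-3/2 → posterior Normal(-577/266, 99/133)
obs 3: x=-10 → posterior Normal(-1457/354, 33/59)
obs 4: x=-9 → posterior Normal(-173/34, 99/221)
obs 5: x=2 → posterior Normal(-2073/530, 99/265)
obs 6: x=9 → posterior Normal(-427/206, 33/103)
obs 7: x=-1/4 → posterior Normal(-1303/706, 99/353)
obs 8: x=7/2 → posterior Normal(-995/794, 99/397)
obs 9: x=5/2 → posterior Normal(-775/882, 11/49)
obs 10: x=1 → posterior Normal(-687/970, 99/485)
obs 11: x=-3/2 → posterior Normal(-819/1058, 99/529)

-819/1058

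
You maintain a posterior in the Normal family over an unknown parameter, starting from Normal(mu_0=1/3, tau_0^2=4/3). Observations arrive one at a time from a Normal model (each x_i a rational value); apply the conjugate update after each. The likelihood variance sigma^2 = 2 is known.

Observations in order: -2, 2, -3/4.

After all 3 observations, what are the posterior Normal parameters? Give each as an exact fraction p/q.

mu_0=-1/18, tau_0^2=4/9

obs 1: x=-2 → posterior Normal(-3/5, 4/5)
obs 2: x=2 → posterior Normal(1/7, 4/7)
obs 3: x=-3/4 → posterior Normal(-1/18, 4/9)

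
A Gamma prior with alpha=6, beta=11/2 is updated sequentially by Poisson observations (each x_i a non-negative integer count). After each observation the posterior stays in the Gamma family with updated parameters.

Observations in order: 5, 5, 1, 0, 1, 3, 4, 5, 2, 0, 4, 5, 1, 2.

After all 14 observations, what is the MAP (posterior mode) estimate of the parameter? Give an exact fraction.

obs 1: x=5 → posterior Gamma(11, 13/2)
obs 2: x=5 → posterior Gamma(16, 15/2)
obs 3: x=1 → posterior Gamma(17, 17/2)
obs 4: x=0 → posterior Gamma(17, 19/2)
obs 5: x=1 → posterior Gamma(18, 21/2)
obs 6: x=3 → posterior Gamma(21, 23/2)
obs 7: x=4 → posterior Gamma(25, 25/2)
obs 8: x=5 → posterior Gamma(30, 27/2)
obs 9: x=2 → posterior Gamma(32, 29/2)
obs 10: x=0 → posterior Gamma(32, 31/2)
obs 11: x=4 → posterior Gamma(36, 33/2)
obs 12: x=5 → posterior Gamma(41, 35/2)
obs 13: x=1 → posterior Gamma(42, 37/2)
obs 14: x=2 → posterior Gamma(44, 39/2)

86/39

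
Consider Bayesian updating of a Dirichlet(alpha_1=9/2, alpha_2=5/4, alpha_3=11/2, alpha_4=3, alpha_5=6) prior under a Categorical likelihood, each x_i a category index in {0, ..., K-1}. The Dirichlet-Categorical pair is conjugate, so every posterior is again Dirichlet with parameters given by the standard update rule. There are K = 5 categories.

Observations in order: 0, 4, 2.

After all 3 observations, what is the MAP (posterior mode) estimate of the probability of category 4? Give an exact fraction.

obs 1: x=0 → posterior Dirichlet(11/2, 5/4, 11/2, 3, 6)
obs 2: x=4 → posterior Dirichlet(11/2, 5/4, 11/2, 3, 7)
obs 3: x=2 → posterior Dirichlet(11/2, 5/4, 13/2, 3, 7)

24/73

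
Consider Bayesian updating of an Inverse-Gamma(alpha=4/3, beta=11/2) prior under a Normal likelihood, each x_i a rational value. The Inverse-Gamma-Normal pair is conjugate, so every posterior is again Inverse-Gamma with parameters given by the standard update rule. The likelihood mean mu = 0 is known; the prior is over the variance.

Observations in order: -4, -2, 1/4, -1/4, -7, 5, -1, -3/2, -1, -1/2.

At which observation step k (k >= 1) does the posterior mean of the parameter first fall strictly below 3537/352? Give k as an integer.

obs 1: x=-4 → posterior Inverse-Gamma(11/6, 27/2)
obs 2: x=-2 → posterior Inverse-Gamma(7/3, 31/2)
obs 3: x=1/4 → posterior Inverse-Gamma(17/6, 497/32)
obs 4: x=-1/4 → posterior Inverse-Gamma(10/3, 249/16)
obs 5: x=-7 → posterior Inverse-Gamma(23/6, 641/16)
obs 6: x=5 → posterior Inverse-Gamma(13/3, 841/16)
obs 7: x=-1 → posterior Inverse-Gamma(29/6, 849/16)
obs 8: x=-3/2 → posterior Inverse-Gamma(16/3, 867/16)
obs 9: x=-1 → posterior Inverse-Gamma(35/6, 875/16)
obs 10: x=-1/2 → posterior Inverse-Gamma(19/3, 877/16)

k = 3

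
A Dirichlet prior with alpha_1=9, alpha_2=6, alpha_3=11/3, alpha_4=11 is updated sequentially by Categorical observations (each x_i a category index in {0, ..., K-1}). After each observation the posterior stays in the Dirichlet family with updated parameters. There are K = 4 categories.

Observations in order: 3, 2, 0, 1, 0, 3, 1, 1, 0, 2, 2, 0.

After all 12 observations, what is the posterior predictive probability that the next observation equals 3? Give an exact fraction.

obs 1: x=3 → posterior Dirichlet(9, 6, 11/3, 12)
obs 2: x=2 → posterior Dirichlet(9, 6, 14/3, 12)
obs 3: x=0 → posterior Dirichlet(10, 6, 14/3, 12)
obs 4: x=1 → posterior Dirichlet(10, 7, 14/3, 12)
obs 5: x=0 → posterior Dirichlet(11, 7, 14/3, 12)
obs 6: x=3 → posterior Dirichlet(11, 7, 14/3, 13)
obs 7: x=1 → posterior Dirichlet(11, 8, 14/3, 13)
obs 8: x=1 → posterior Dirichlet(11, 9, 14/3, 13)
obs 9: x=0 → posterior Dirichlet(12, 9, 14/3, 13)
obs 10: x=2 → posterior Dirichlet(12, 9, 17/3, 13)
obs 11: x=2 → posterior Dirichlet(12, 9, 20/3, 13)
obs 12: x=0 → posterior Dirichlet(13, 9, 20/3, 13)

39/125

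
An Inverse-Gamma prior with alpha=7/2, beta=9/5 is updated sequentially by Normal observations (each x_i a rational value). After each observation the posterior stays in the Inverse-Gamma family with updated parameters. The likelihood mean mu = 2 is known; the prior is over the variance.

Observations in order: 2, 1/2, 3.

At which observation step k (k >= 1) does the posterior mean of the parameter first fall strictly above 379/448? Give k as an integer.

k = 3

obs 1: x=2 → posterior Inverse-Gamma(4, 9/5)
obs 2: x=1/2 → posterior Inverse-Gamma(9/2, 117/40)
obs 3: x=3 → posterior Inverse-Gamma(5, 137/40)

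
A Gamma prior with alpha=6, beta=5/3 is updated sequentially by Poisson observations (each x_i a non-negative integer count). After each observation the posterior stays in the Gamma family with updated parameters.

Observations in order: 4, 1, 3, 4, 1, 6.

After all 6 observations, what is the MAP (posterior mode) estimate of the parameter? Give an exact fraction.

obs 1: x=4 → posterior Gamma(10, 8/3)
obs 2: x=1 → posterior Gamma(11, 11/3)
obs 3: x=3 → posterior Gamma(14, 14/3)
obs 4: x=4 → posterior Gamma(18, 17/3)
obs 5: x=1 → posterior Gamma(19, 20/3)
obs 6: x=6 → posterior Gamma(25, 23/3)

72/23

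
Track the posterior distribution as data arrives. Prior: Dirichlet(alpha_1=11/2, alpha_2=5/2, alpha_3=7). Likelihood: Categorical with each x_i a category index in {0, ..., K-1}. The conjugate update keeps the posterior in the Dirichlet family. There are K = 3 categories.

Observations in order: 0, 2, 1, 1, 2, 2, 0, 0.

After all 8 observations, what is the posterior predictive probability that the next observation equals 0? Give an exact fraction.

17/46

obs 1: x=0 → posterior Dirichlet(13/2, 5/2, 7)
obs 2: x=2 → posterior Dirichlet(13/2, 5/2, 8)
obs 3: x=1 → posterior Dirichlet(13/2, 7/2, 8)
obs 4: x=1 → posterior Dirichlet(13/2, 9/2, 8)
obs 5: x=2 → posterior Dirichlet(13/2, 9/2, 9)
obs 6: x=2 → posterior Dirichlet(13/2, 9/2, 10)
obs 7: x=0 → posterior Dirichlet(15/2, 9/2, 10)
obs 8: x=0 → posterior Dirichlet(17/2, 9/2, 10)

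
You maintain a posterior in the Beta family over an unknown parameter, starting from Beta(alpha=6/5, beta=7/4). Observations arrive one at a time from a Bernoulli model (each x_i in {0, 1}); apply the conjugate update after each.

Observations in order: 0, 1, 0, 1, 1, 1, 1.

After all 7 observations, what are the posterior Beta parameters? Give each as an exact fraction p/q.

alpha=31/5, beta=15/4

obs 1: x=0 → posterior Beta(6/5, 11/4)
obs 2: x=1 → posterior Beta(11/5, 11/4)
obs 3: x=0 → posterior Beta(11/5, 15/4)
obs 4: x=1 → posterior Beta(16/5, 15/4)
obs 5: x=1 → posterior Beta(21/5, 15/4)
obs 6: x=1 → posterior Beta(26/5, 15/4)
obs 7: x=1 → posterior Beta(31/5, 15/4)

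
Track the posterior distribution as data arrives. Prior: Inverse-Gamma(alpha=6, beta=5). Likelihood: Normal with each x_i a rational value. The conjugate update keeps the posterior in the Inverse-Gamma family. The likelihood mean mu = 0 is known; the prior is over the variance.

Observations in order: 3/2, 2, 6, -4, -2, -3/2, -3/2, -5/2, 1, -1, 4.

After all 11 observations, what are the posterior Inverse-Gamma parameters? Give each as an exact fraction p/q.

alpha=23/2, beta=101/2

obs 1: x=3/2 → posterior Inverse-Gamma(13/2, 49/8)
obs 2: x=2 → posterior Inverse-Gamma(7, 65/8)
obs 3: x=6 → posterior Inverse-Gamma(15/2, 209/8)
obs 4: x=-4 → posterior Inverse-Gamma(8, 273/8)
obs 5: x=-2 → posterior Inverse-Gamma(17/2, 289/8)
obs 6: x=-3/2 → posterior Inverse-Gamma(9, 149/4)
obs 7: x=-3/2 → posterior Inverse-Gamma(19/2, 307/8)
obs 8: x=-5/2 → posterior Inverse-Gamma(10, 83/2)
obs 9: x=1 → posterior Inverse-Gamma(21/2, 42)
obs 10: x=-1 → posterior Inverse-Gamma(11, 85/2)
obs 11: x=4 → posterior Inverse-Gamma(23/2, 101/2)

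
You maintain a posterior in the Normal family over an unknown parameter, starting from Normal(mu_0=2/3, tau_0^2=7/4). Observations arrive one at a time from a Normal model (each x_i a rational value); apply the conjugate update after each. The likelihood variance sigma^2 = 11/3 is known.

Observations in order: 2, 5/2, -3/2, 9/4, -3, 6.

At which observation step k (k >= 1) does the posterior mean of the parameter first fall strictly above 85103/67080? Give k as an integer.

obs 1: x=2 → posterior Normal(214/195, 77/65)
obs 2: x=5/2 → posterior Normal(743/516, 77/86)
obs 3: x=-3/2 → posterior Normal(277/321, 77/107)
obs 4: x=9/4 → posterior Normal(1675/1536, 77/128)
obs 5: x=-3 → posterior Normal(919/1788, 77/149)
obs 6: x=6 → posterior Normal(143/120, 77/170)

k = 2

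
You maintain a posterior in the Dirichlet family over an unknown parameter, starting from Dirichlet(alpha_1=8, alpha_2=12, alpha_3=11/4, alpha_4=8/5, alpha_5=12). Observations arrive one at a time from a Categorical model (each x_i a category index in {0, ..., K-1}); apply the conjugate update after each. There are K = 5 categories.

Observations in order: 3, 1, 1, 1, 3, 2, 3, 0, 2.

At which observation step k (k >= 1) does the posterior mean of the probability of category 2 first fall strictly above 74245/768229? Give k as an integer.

obs 1: x=3 → posterior Dirichlet(8, 12, 11/4, 13/5, 12)
obs 2: x=1 → posterior Dirichlet(8, 13, 11/4, 13/5, 12)
obs 3: x=1 → posterior Dirichlet(8, 14, 11/4, 13/5, 12)
obs 4: x=1 → posterior Dirichlet(8, 15, 11/4, 13/5, 12)
obs 5: x=3 → posterior Dirichlet(8, 15, 11/4, 18/5, 12)
obs 6: x=2 → posterior Dirichlet(8, 15, 15/4, 18/5, 12)
obs 7: x=3 → posterior Dirichlet(8, 15, 15/4, 23/5, 12)
obs 8: x=0 → posterior Dirichlet(9, 15, 15/4, 23/5, 12)
obs 9: x=2 → posterior Dirichlet(9, 15, 19/4, 23/5, 12)

k = 9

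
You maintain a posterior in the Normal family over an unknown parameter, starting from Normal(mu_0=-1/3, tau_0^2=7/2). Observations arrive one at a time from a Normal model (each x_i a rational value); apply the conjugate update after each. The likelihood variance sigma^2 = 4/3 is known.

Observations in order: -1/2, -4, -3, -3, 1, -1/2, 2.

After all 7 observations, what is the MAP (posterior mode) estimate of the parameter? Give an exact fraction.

obs 1: x=-1/2 → posterior Normal(-79/174, 28/29)
obs 2: x=-4 → posterior Normal(-583/300, 14/25)
obs 3: x=-3 → posterior Normal(-961/426, 28/71)
obs 4: x=-3 → posterior Normal(-1339/552, 7/23)
obs 5: x=1 → posterior Normal(-1213/678, 28/113)
obs 6: x=-1/2 → posterior Normal(-319/201, 14/67)
obs 7: x=2 → posterior Normal(-512/465, 28/155)

-512/465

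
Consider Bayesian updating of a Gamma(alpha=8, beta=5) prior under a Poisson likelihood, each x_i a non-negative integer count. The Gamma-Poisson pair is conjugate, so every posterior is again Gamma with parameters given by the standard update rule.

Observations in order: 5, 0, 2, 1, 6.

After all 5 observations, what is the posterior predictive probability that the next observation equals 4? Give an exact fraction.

11500000000000000000000000/108347059433883722041830251

obs 1: x=5 → posterior Gamma(13, 6)
obs 2: x=0 → posterior Gamma(13, 7)
obs 3: x=2 → posterior Gamma(15, 8)
obs 4: x=1 → posterior Gamma(16, 9)
obs 5: x=6 → posterior Gamma(22, 10)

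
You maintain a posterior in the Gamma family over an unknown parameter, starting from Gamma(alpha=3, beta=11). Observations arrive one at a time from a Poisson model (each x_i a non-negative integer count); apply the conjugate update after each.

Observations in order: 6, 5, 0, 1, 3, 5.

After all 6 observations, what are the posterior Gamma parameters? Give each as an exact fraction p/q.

obs 1: x=6 → posterior Gamma(9, 12)
obs 2: x=5 → posterior Gamma(14, 13)
obs 3: x=0 → posterior Gamma(14, 14)
obs 4: x=1 → posterior Gamma(15, 15)
obs 5: x=3 → posterior Gamma(18, 16)
obs 6: x=5 → posterior Gamma(23, 17)

alpha=23, beta=17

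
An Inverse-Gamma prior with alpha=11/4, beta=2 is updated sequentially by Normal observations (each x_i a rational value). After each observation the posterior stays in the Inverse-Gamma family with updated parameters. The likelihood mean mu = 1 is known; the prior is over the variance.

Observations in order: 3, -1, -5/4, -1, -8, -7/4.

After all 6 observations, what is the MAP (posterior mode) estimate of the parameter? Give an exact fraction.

877/108

obs 1: x=3 → posterior Inverse-Gamma(13/4, 4)
obs 2: x=-1 → posterior Inverse-Gamma(15/4, 6)
obs 3: x=-5/4 → posterior Inverse-Gamma(17/4, 273/32)
obs 4: x=-1 → posterior Inverse-Gamma(19/4, 337/32)
obs 5: x=-8 → posterior Inverse-Gamma(21/4, 1633/32)
obs 6: x=-7/4 → posterior Inverse-Gamma(23/4, 877/16)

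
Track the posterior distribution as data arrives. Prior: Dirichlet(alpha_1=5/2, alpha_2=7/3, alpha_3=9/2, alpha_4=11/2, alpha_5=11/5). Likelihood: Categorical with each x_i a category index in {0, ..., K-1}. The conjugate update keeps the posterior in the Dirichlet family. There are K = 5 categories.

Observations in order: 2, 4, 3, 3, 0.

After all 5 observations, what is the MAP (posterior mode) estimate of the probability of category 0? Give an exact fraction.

obs 1: x=2 → posterior Dirichlet(5/2, 7/3, 11/2, 11/2, 11/5)
obs 2: x=4 → posterior Dirichlet(5/2, 7/3, 11/2, 11/2, 16/5)
obs 3: x=3 → posterior Dirichlet(5/2, 7/3, 11/2, 13/2, 16/5)
obs 4: x=3 → posterior Dirichlet(5/2, 7/3, 11/2, 15/2, 16/5)
obs 5: x=0 → posterior Dirichlet(7/2, 7/3, 11/2, 15/2, 16/5)

75/511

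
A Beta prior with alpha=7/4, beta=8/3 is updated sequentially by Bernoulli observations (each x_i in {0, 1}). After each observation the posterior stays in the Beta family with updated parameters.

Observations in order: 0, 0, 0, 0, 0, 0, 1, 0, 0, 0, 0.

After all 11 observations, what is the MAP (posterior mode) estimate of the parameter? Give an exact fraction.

obs 1: x=0 → posterior Beta(7/4, 11/3)
obs 2: x=0 → posterior Beta(7/4, 14/3)
obs 3: x=0 → posterior Beta(7/4, 17/3)
obs 4: x=0 → posterior Beta(7/4, 20/3)
obs 5: x=0 → posterior Beta(7/4, 23/3)
obs 6: x=0 → posterior Beta(7/4, 26/3)
obs 7: x=1 → posterior Beta(11/4, 26/3)
obs 8: x=0 → posterior Beta(11/4, 29/3)
obs 9: x=0 → posterior Beta(11/4, 32/3)
obs 10: x=0 → posterior Beta(11/4, 35/3)
obs 11: x=0 → posterior Beta(11/4, 38/3)

3/23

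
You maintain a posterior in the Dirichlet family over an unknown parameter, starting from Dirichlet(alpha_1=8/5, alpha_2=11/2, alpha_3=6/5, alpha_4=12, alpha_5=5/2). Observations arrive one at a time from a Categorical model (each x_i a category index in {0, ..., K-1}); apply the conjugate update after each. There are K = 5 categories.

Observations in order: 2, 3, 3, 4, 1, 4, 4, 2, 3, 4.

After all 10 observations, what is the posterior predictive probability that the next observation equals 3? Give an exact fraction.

75/164

obs 1: x=2 → posterior Dirichlet(8/5, 11/2, 11/5, 12, 5/2)
obs 2: x=3 → posterior Dirichlet(8/5, 11/2, 11/5, 13, 5/2)
obs 3: x=3 → posterior Dirichlet(8/5, 11/2, 11/5, 14, 5/2)
obs 4: x=4 → posterior Dirichlet(8/5, 11/2, 11/5, 14, 7/2)
obs 5: x=1 → posterior Dirichlet(8/5, 13/2, 11/5, 14, 7/2)
obs 6: x=4 → posterior Dirichlet(8/5, 13/2, 11/5, 14, 9/2)
obs 7: x=4 → posterior Dirichlet(8/5, 13/2, 11/5, 14, 11/2)
obs 8: x=2 → posterior Dirichlet(8/5, 13/2, 16/5, 14, 11/2)
obs 9: x=3 → posterior Dirichlet(8/5, 13/2, 16/5, 15, 11/2)
obs 10: x=4 → posterior Dirichlet(8/5, 13/2, 16/5, 15, 13/2)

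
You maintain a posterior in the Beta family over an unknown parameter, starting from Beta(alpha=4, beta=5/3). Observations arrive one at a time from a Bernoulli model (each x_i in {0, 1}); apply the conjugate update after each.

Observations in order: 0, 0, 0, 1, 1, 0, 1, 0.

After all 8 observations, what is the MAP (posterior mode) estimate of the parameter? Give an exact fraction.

18/35

obs 1: x=0 → posterior Beta(4, 8/3)
obs 2: x=0 → posterior Beta(4, 11/3)
obs 3: x=0 → posterior Beta(4, 14/3)
obs 4: x=1 → posterior Beta(5, 14/3)
obs 5: x=1 → posterior Beta(6, 14/3)
obs 6: x=0 → posterior Beta(6, 17/3)
obs 7: x=1 → posterior Beta(7, 17/3)
obs 8: x=0 → posterior Beta(7, 20/3)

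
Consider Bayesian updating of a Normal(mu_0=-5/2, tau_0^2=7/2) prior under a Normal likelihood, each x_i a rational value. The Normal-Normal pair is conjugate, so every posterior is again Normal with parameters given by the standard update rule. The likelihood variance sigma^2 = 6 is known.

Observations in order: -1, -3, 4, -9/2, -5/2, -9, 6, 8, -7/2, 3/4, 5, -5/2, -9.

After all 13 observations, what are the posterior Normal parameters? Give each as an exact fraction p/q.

obs 1: x=-1 → posterior Normal(-37/19, 42/19)
obs 2: x=-3 → posterior Normal(-29/13, 21/13)
obs 3: x=4 → posterior Normal(-10/11, 14/11)
obs 4: x=-9/2 → posterior Normal(-123/80, 21/20)
obs 5: x=-5/2 → posterior Normal(-79/47, 42/47)
obs 6: x=-9 → posterior Normal(-71/27, 7/9)
obs 7: x=6 → posterior Normal(-100/61, 42/61)
obs 8: x=8 → posterior Normal(-11/17, 21/34)
obs 9: x=-7/2 → posterior Normal(-137/150, 14/25)
obs 10: x=3/4 → posterior Normal(-253/328, 21/41)
obs 11: x=5 → posterior Normal(-113/356, 42/89)
obs 12: x=-5/2 → posterior Normal(-61/128, 7/16)
obs 13: x=-9 → posterior Normal(-435/412, 42/103)

mu_0=-435/412, tau_0^2=42/103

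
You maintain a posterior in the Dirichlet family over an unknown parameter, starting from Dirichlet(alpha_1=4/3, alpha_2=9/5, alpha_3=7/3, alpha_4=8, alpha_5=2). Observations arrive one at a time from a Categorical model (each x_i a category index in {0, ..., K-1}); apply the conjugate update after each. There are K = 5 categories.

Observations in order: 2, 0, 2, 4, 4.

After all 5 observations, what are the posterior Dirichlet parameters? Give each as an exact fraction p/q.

obs 1: x=2 → posterior Dirichlet(4/3, 9/5, 10/3, 8, 2)
obs 2: x=0 → posterior Dirichlet(7/3, 9/5, 10/3, 8, 2)
obs 3: x=2 → posterior Dirichlet(7/3, 9/5, 13/3, 8, 2)
obs 4: x=4 → posterior Dirichlet(7/3, 9/5, 13/3, 8, 3)
obs 5: x=4 → posterior Dirichlet(7/3, 9/5, 13/3, 8, 4)

alpha_1=7/3, alpha_2=9/5, alpha_3=13/3, alpha_4=8, alpha_5=4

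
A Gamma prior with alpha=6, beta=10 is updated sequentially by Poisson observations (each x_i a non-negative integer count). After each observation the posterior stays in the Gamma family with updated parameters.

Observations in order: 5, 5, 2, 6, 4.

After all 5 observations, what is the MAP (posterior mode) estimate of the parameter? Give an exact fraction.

9/5

obs 1: x=5 → posterior Gamma(11, 11)
obs 2: x=5 → posterior Gamma(16, 12)
obs 3: x=2 → posterior Gamma(18, 13)
obs 4: x=6 → posterior Gamma(24, 14)
obs 5: x=4 → posterior Gamma(28, 15)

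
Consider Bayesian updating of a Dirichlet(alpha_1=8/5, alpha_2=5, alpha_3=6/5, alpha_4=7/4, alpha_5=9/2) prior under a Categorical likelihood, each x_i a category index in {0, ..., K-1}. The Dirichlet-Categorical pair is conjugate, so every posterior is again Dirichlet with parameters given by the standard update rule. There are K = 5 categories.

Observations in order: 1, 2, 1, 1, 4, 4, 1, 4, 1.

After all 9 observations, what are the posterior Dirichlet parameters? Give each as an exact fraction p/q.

alpha_1=8/5, alpha_2=10, alpha_3=11/5, alpha_4=7/4, alpha_5=15/2

obs 1: x=1 → posterior Dirichlet(8/5, 6, 6/5, 7/4, 9/2)
obs 2: x=2 → posterior Dirichlet(8/5, 6, 11/5, 7/4, 9/2)
obs 3: x=1 → posterior Dirichlet(8/5, 7, 11/5, 7/4, 9/2)
obs 4: x=1 → posterior Dirichlet(8/5, 8, 11/5, 7/4, 9/2)
obs 5: x=4 → posterior Dirichlet(8/5, 8, 11/5, 7/4, 11/2)
obs 6: x=4 → posterior Dirichlet(8/5, 8, 11/5, 7/4, 13/2)
obs 7: x=1 → posterior Dirichlet(8/5, 9, 11/5, 7/4, 13/2)
obs 8: x=4 → posterior Dirichlet(8/5, 9, 11/5, 7/4, 15/2)
obs 9: x=1 → posterior Dirichlet(8/5, 10, 11/5, 7/4, 15/2)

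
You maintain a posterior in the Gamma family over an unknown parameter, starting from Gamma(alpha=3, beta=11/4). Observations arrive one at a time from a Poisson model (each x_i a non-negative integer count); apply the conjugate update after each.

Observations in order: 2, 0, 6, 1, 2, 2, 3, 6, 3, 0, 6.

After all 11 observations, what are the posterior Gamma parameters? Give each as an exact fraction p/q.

alpha=34, beta=55/4

obs 1: x=2 → posterior Gamma(5, 15/4)
obs 2: x=0 → posterior Gamma(5, 19/4)
obs 3: x=6 → posterior Gamma(11, 23/4)
obs 4: x=1 → posterior Gamma(12, 27/4)
obs 5: x=2 → posterior Gamma(14, 31/4)
obs 6: x=2 → posterior Gamma(16, 35/4)
obs 7: x=3 → posterior Gamma(19, 39/4)
obs 8: x=6 → posterior Gamma(25, 43/4)
obs 9: x=3 → posterior Gamma(28, 47/4)
obs 10: x=0 → posterior Gamma(28, 51/4)
obs 11: x=6 → posterior Gamma(34, 55/4)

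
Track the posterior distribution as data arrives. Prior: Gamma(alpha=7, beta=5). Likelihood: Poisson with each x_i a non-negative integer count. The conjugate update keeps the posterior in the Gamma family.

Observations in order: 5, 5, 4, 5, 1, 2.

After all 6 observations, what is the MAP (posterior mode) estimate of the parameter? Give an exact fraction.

obs 1: x=5 → posterior Gamma(12, 6)
obs 2: x=5 → posterior Gamma(17, 7)
obs 3: x=4 → posterior Gamma(21, 8)
obs 4: x=5 → posterior Gamma(26, 9)
obs 5: x=1 → posterior Gamma(27, 10)
obs 6: x=2 → posterior Gamma(29, 11)

28/11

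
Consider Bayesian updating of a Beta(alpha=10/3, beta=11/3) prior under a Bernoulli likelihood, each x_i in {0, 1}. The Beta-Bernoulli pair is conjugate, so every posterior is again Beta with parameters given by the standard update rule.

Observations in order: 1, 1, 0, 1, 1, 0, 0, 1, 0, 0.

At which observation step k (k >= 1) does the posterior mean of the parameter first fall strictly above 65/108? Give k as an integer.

obs 1: x=1 → posterior Beta(13/3, 11/3)
obs 2: x=1 → posterior Beta(16/3, 11/3)
obs 3: x=0 → posterior Beta(16/3, 14/3)
obs 4: x=1 → posterior Beta(19/3, 14/3)
obs 5: x=1 → posterior Beta(22/3, 14/3)
obs 6: x=0 → posterior Beta(22/3, 17/3)
obs 7: x=0 → posterior Beta(22/3, 20/3)
obs 8: x=1 → posterior Beta(25/3, 20/3)
obs 9: x=0 → posterior Beta(25/3, 23/3)
obs 10: x=0 → posterior Beta(25/3, 26/3)

k = 5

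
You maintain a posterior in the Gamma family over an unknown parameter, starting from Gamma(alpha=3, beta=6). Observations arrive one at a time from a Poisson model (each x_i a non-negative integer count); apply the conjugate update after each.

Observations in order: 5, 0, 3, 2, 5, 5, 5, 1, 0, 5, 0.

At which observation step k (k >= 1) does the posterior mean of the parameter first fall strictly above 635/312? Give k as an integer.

k = 7

obs 1: x=5 → posterior Gamma(8, 7)
obs 2: x=0 → posterior Gamma(8, 8)
obs 3: x=3 → posterior Gamma(11, 9)
obs 4: x=2 → posterior Gamma(13, 10)
obs 5: x=5 → posterior Gamma(18, 11)
obs 6: x=5 → posterior Gamma(23, 12)
obs 7: x=5 → posterior Gamma(28, 13)
obs 8: x=1 → posterior Gamma(29, 14)
obs 9: x=0 → posterior Gamma(29, 15)
obs 10: x=5 → posterior Gamma(34, 16)
obs 11: x=0 → posterior Gamma(34, 17)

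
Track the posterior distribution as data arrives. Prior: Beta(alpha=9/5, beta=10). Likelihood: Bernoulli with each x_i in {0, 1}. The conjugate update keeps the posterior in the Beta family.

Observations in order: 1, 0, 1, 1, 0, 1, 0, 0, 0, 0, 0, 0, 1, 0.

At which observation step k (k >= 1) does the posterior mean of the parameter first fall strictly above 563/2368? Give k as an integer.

obs 1: x=1 → posterior Beta(14/5, 10)
obs 2: x=0 → posterior Beta(14/5, 11)
obs 3: x=1 → posterior Beta(19/5, 11)
obs 4: x=1 → posterior Beta(24/5, 11)
obs 5: x=0 → posterior Beta(24/5, 12)
obs 6: x=1 → posterior Beta(29/5, 12)
obs 7: x=0 → posterior Beta(29/5, 13)
obs 8: x=0 → posterior Beta(29/5, 14)
obs 9: x=0 → posterior Beta(29/5, 15)
obs 10: x=0 → posterior Beta(29/5, 16)
obs 11: x=0 → posterior Beta(29/5, 17)
obs 12: x=0 → posterior Beta(29/5, 18)
obs 13: x=1 → posterior Beta(34/5, 18)
obs 14: x=0 → posterior Beta(34/5, 19)

k = 3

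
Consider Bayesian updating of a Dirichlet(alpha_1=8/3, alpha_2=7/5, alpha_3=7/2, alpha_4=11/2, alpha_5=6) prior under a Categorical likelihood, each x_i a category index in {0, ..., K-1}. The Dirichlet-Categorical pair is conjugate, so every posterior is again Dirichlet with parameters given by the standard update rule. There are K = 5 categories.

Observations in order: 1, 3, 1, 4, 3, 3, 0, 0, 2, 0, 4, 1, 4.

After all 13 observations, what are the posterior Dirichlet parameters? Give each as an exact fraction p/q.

obs 1: x=1 → posterior Dirichlet(8/3, 12/5, 7/2, 11/2, 6)
obs 2: x=3 → posterior Dirichlet(8/3, 12/5, 7/2, 13/2, 6)
obs 3: x=1 → posterior Dirichlet(8/3, 17/5, 7/2, 13/2, 6)
obs 4: x=4 → posterior Dirichlet(8/3, 17/5, 7/2, 13/2, 7)
obs 5: x=3 → posterior Dirichlet(8/3, 17/5, 7/2, 15/2, 7)
obs 6: x=3 → posterior Dirichlet(8/3, 17/5, 7/2, 17/2, 7)
obs 7: x=0 → posterior Dirichlet(11/3, 17/5, 7/2, 17/2, 7)
obs 8: x=0 → posterior Dirichlet(14/3, 17/5, 7/2, 17/2, 7)
obs 9: x=2 → posterior Dirichlet(14/3, 17/5, 9/2, 17/2, 7)
obs 10: x=0 → posterior Dirichlet(17/3, 17/5, 9/2, 17/2, 7)
obs 11: x=4 → posterior Dirichlet(17/3, 17/5, 9/2, 17/2, 8)
obs 12: x=1 → posterior Dirichlet(17/3, 22/5, 9/2, 17/2, 8)
obs 13: x=4 → posterior Dirichlet(17/3, 22/5, 9/2, 17/2, 9)

alpha_1=17/3, alpha_2=22/5, alpha_3=9/2, alpha_4=17/2, alpha_5=9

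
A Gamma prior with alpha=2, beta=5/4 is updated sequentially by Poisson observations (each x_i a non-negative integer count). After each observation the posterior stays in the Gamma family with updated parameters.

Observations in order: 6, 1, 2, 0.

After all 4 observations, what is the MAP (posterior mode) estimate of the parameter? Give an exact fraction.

40/21

obs 1: x=6 → posterior Gamma(8, 9/4)
obs 2: x=1 → posterior Gamma(9, 13/4)
obs 3: x=2 → posterior Gamma(11, 17/4)
obs 4: x=0 → posterior Gamma(11, 21/4)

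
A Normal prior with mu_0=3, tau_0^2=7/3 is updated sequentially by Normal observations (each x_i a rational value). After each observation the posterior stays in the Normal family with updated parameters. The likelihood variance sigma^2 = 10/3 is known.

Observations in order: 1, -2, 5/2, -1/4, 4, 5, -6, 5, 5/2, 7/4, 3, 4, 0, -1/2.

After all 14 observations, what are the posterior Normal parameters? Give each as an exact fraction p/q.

obs 1: x=1 → posterior Normal(37/17, 70/51)
obs 2: x=-2 → posterior Normal(23/24, 35/36)
obs 3: x=5/2 → posterior Normal(81/62, 70/93)
obs 4: x=-1/4 → posterior Normal(155/152, 35/57)
obs 5: x=4 → posterior Normal(89/60, 14/27)
obs 6: x=5 → posterior Normal(407/208, 35/78)
obs 7: x=-6 → posterior Normal(239/236, 70/177)
obs 8: x=5 → posterior Normal(379/264, 35/99)
obs 9: x=5/2 → posterior Normal(449/292, 70/219)
obs 10: x=7/4 → posterior Normal(249/160, 7/24)
obs 11: x=3 → posterior Normal(97/58, 70/261)
obs 12: x=4 → posterior Normal(347/188, 35/141)
obs 13: x=0 → posterior Normal(347/202, 70/303)
obs 14: x=-1/2 → posterior Normal(85/54, 35/162)

mu_0=85/54, tau_0^2=35/162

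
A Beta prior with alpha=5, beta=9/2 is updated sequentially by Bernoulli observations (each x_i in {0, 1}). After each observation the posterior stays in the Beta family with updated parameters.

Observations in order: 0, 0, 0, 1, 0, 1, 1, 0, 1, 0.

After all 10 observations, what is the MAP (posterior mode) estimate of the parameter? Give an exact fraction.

16/35

obs 1: x=0 → posterior Beta(5, 11/2)
obs 2: x=0 → posterior Beta(5, 13/2)
obs 3: x=0 → posterior Beta(5, 15/2)
obs 4: x=1 → posterior Beta(6, 15/2)
obs 5: x=0 → posterior Beta(6, 17/2)
obs 6: x=1 → posterior Beta(7, 17/2)
obs 7: x=1 → posterior Beta(8, 17/2)
obs 8: x=0 → posterior Beta(8, 19/2)
obs 9: x=1 → posterior Beta(9, 19/2)
obs 10: x=0 → posterior Beta(9, 21/2)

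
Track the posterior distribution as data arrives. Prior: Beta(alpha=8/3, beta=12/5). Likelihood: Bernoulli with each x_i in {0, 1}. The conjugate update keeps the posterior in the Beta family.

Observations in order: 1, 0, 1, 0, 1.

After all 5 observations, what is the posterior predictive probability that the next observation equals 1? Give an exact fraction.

obs 1: x=1 → posterior Beta(11/3, 12/5)
obs 2: x=0 → posterior Beta(11/3, 17/5)
obs 3: x=1 → posterior Beta(14/3, 17/5)
obs 4: x=0 → posterior Beta(14/3, 22/5)
obs 5: x=1 → posterior Beta(17/3, 22/5)

85/151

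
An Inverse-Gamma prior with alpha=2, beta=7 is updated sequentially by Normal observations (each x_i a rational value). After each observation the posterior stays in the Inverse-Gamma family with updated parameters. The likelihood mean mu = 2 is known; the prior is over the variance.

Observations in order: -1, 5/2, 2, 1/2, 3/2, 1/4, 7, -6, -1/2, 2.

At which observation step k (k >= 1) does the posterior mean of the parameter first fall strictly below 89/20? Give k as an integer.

obs 1: x=-1 → posterior Inverse-Gamma(5/2, 23/2)
obs 2: x=5/2 → posterior Inverse-Gamma(3, 93/8)
obs 3: x=2 → posterior Inverse-Gamma(7/2, 93/8)
obs 4: x=1/2 → posterior Inverse-Gamma(4, 51/4)
obs 5: x=3/2 → posterior Inverse-Gamma(9/2, 103/8)
obs 6: x=1/4 → posterior Inverse-Gamma(5, 461/32)
obs 7: x=7 → posterior Inverse-Gamma(11/2, 861/32)
obs 8: x=-6 → posterior Inverse-Gamma(6, 1885/32)
obs 9: x=-1/2 → posterior Inverse-Gamma(13/2, 1985/32)
obs 10: x=2 → posterior Inverse-Gamma(7, 1985/32)

k = 4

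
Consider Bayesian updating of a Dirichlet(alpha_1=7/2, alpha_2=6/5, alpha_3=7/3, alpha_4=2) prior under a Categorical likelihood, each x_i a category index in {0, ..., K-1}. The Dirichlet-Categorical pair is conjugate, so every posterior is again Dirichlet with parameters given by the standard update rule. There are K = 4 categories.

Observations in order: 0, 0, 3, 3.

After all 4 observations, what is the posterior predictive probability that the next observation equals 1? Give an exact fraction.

36/391

obs 1: x=0 → posterior Dirichlet(9/2, 6/5, 7/3, 2)
obs 2: x=0 → posterior Dirichlet(11/2, 6/5, 7/3, 2)
obs 3: x=3 → posterior Dirichlet(11/2, 6/5, 7/3, 3)
obs 4: x=3 → posterior Dirichlet(11/2, 6/5, 7/3, 4)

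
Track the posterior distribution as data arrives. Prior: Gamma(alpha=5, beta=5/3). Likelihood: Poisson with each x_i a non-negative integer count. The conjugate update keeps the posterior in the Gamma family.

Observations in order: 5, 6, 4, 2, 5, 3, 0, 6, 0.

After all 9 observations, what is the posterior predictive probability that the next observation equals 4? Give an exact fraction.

10209992549272578183595424507741346533607817834636600468832256/57905761067641178540192733082440108773880638182163238525390625

obs 1: x=5 → posterior Gamma(10, 8/3)
obs 2: x=6 → posterior Gamma(16, 11/3)
obs 3: x=4 → posterior Gamma(20, 14/3)
obs 4: x=2 → posterior Gamma(22, 17/3)
obs 5: x=5 → posterior Gamma(27, 20/3)
obs 6: x=3 → posterior Gamma(30, 23/3)
obs 7: x=0 → posterior Gamma(30, 26/3)
obs 8: x=6 → posterior Gamma(36, 29/3)
obs 9: x=0 → posterior Gamma(36, 32/3)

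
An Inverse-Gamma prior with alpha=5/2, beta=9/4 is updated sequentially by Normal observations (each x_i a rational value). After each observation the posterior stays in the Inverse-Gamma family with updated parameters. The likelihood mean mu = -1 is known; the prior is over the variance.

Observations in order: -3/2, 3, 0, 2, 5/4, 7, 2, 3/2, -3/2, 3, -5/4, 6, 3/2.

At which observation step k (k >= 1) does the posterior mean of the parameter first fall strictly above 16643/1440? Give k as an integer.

k = 12

obs 1: x=-3/2 → posterior Inverse-Gamma(3, 19/8)
obs 2: x=3 → posterior Inverse-Gamma(7/2, 83/8)
obs 3: x=0 → posterior Inverse-Gamma(4, 87/8)
obs 4: x=2 → posterior Inverse-Gamma(9/2, 123/8)
obs 5: x=5/4 → posterior Inverse-Gamma(5, 573/32)
obs 6: x=7 → posterior Inverse-Gamma(11/2, 1597/32)
obs 7: x=2 → posterior Inverse-Gamma(6, 1741/32)
obs 8: x=3/2 → posterior Inverse-Gamma(13/2, 1841/32)
obs 9: x=-3/2 → posterior Inverse-Gamma(7, 1845/32)
obs 10: x=3 → posterior Inverse-Gamma(15/2, 2101/32)
obs 11: x=-5/4 → posterior Inverse-Gamma(8, 1051/16)
obs 12: x=6 → posterior Inverse-Gamma(17/2, 1443/16)
obs 13: x=3/2 → posterior Inverse-Gamma(9, 1493/16)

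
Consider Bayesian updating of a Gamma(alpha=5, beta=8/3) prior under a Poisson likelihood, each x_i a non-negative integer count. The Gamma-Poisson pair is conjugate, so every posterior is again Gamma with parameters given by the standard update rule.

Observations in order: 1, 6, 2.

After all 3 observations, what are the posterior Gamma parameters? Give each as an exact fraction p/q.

obs 1: x=1 → posterior Gamma(6, 11/3)
obs 2: x=6 → posterior Gamma(12, 14/3)
obs 3: x=2 → posterior Gamma(14, 17/3)

alpha=14, beta=17/3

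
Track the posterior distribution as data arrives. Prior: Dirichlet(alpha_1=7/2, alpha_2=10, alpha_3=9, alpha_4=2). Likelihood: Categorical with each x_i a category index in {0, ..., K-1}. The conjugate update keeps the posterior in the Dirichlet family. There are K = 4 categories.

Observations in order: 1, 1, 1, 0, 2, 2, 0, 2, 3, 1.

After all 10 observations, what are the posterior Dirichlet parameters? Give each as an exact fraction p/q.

obs 1: x=1 → posterior Dirichlet(7/2, 11, 9, 2)
obs 2: x=1 → posterior Dirichlet(7/2, 12, 9, 2)
obs 3: x=1 → posterior Dirichlet(7/2, 13, 9, 2)
obs 4: x=0 → posterior Dirichlet(9/2, 13, 9, 2)
obs 5: x=2 → posterior Dirichlet(9/2, 13, 10, 2)
obs 6: x=2 → posterior Dirichlet(9/2, 13, 11, 2)
obs 7: x=0 → posterior Dirichlet(11/2, 13, 11, 2)
obs 8: x=2 → posterior Dirichlet(11/2, 13, 12, 2)
obs 9: x=3 → posterior Dirichlet(11/2, 13, 12, 3)
obs 10: x=1 → posterior Dirichlet(11/2, 14, 12, 3)

alpha_1=11/2, alpha_2=14, alpha_3=12, alpha_4=3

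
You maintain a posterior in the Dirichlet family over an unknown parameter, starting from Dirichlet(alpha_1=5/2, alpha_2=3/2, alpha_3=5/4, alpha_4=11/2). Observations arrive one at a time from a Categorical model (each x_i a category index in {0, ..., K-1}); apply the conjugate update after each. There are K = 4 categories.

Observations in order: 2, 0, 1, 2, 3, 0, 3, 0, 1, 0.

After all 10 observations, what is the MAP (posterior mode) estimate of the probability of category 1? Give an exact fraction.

obs 1: x=2 → posterior Dirichlet(5/2, 3/2, 9/4, 11/2)
obs 2: x=0 → posterior Dirichlet(7/2, 3/2, 9/4, 11/2)
obs 3: x=1 → posterior Dirichlet(7/2, 5/2, 9/4, 11/2)
obs 4: x=2 → posterior Dirichlet(7/2, 5/2, 13/4, 11/2)
obs 5: x=3 → posterior Dirichlet(7/2, 5/2, 13/4, 13/2)
obs 6: x=0 → posterior Dirichlet(9/2, 5/2, 13/4, 13/2)
obs 7: x=3 → posterior Dirichlet(9/2, 5/2, 13/4, 15/2)
obs 8: x=0 → posterior Dirichlet(11/2, 5/2, 13/4, 15/2)
obs 9: x=1 → posterior Dirichlet(11/2, 7/2, 13/4, 15/2)
obs 10: x=0 → posterior Dirichlet(13/2, 7/2, 13/4, 15/2)

10/67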